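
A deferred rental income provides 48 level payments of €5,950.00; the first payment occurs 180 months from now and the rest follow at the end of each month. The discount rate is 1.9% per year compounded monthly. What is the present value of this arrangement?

€207,033.14

Ordinary annuity of 48 payments, first payment at period 180.
Periodic rate r = 0.019/12 per month; n is counted in months.
The ordinary-annuity PV formula values the stream one period before the first payment (period 179); discount that back 179 periods:
PV₀ = 5,950 × [1 − (1+r)^−48] / r × (1+r)^−179 = €207,033.14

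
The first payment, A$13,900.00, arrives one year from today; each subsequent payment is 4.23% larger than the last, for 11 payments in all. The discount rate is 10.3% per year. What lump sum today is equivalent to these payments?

Periodic rate r = 0.103 per year.
Growing ordinary annuity: PV = PMT₁ × [1 − ((1+g)/(1+r))^n] / (r − g) = 13,900 × [1 − ((1+0.0423)/(1+r))^11] / (r − 0.0423) = A$106,133.62.

A$106,133.62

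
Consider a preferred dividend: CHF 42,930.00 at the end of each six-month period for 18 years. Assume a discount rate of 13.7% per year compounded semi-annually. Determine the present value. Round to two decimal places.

This is an ordinary annuity: 36 payments of CHF 42,930.00 at the end of each six-month period.
Periodic rate r = 0.137/2 per half-year; n is counted in half-years.
PV = PMT × [(1 − (1+r)^−n)/r] = 42,930 × [1 − (1+r)^−36] / r = CHF 569,013.79

CHF 569,013.79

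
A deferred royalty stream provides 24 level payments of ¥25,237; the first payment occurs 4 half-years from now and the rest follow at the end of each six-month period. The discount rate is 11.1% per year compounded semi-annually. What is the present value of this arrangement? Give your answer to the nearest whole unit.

¥280,924

Ordinary annuity of 24 payments, first payment at period 4.
Periodic rate r = 0.111/2 per half-year; n is counted in half-years.
The ordinary-annuity PV formula values the stream one period before the first payment (period 3); discount that back 3 periods:
PV₀ = 25,237 × [1 − (1+r)^−24] / r × (1+r)^−3 = ¥280,924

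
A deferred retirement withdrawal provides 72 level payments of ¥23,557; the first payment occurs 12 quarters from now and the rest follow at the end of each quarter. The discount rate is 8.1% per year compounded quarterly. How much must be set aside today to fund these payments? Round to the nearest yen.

¥712,771

Ordinary annuity of 72 payments, first payment at period 12.
Periodic rate r = 0.081/4 per quarter; n is counted in quarters.
The ordinary-annuity PV formula values the stream one period before the first payment (period 11); discount that back 11 periods:
PV₀ = 23,557 × [1 − (1+r)^−72] / r × (1+r)^−11 = ¥712,771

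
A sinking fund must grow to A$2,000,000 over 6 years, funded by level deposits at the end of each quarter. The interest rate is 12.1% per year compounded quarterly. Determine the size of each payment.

Level ordinary annuity; solve FV = PMT × [((1+r)^n − 1)/r] for PMT.
Periodic rate r = 0.121/4 per quarter; n is counted in quarters.
With n = 24: PMT = 2,000,000 / ([((1+r)^n − 1)/r]) = A$57,913.10

A$57,913.10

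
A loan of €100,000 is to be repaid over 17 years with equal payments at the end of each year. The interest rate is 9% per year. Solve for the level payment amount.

Level ordinary annuity; solve PV = PMT × [(1 − (1+r)^−n)/r] for PMT.
Periodic rate r = 0.09 per year.
With n = 17: PMT = 100,000 / ([(1 − (1+r)^−n)/r]) = €11,704.62

€11,704.62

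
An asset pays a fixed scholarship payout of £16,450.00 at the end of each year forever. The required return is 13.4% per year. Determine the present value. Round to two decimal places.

Periodic rate r = 0.134 per year.
Level perpetuity: PV = PMT / r = 16,450 / (0.134) = £122,761.19.

£122,761.19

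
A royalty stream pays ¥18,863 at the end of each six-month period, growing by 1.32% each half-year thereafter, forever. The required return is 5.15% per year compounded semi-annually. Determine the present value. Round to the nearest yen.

¥1,503,028

Periodic rate r = 0.0515/2 per half-year.
Growing perpetuity (Gordon): PV = PMT₁ / (r − g) = 18,863 / (r − 0.0132) = ¥1,503,028.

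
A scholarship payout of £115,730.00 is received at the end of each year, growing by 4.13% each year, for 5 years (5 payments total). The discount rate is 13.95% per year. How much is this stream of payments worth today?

£427,509.39

Periodic rate r = 0.1395 per year.
Growing ordinary annuity: PV = PMT₁ × [1 − ((1+g)/(1+r))^n] / (r − g) = 115,730 × [1 − ((1+0.0413)/(1+r))^5] / (r − 0.0413) = £427,509.39.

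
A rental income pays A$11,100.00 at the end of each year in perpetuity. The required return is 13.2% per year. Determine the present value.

A$84,090.91

Periodic rate r = 0.132 per year.
Level perpetuity: PV = PMT / r = 11,100 / (0.132) = A$84,090.91.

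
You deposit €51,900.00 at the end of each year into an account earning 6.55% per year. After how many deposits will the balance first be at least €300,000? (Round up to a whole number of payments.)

6 payments

Periodic rate r = 0.0655 per year.
Ordinary annuity FV: 300,000 = 51,900 × [((1+r)^n − 1)/r].
(1+r)^n = 1 + 300,000 × r / 51,900, so n = ln(1 + 300,000·r/51,900) / ln(1+r) = 5.06.
Round up to a whole number of payments: n = 6.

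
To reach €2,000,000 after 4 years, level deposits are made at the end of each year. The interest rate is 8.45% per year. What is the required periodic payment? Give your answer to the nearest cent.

€440,901.13

Level ordinary annuity; solve FV = PMT × [((1+r)^n − 1)/r] for PMT.
Periodic rate r = 0.0845 per year.
With n = 4: PMT = 2,000,000 / ([((1+r)^n − 1)/r]) = €440,901.13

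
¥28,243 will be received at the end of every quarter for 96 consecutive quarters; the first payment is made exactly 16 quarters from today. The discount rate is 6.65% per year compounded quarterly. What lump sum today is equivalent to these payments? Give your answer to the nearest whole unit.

Ordinary annuity of 96 payments, first payment at period 16.
Periodic rate r = 0.0665/4 per quarter; n is counted in quarters.
The ordinary-annuity PV formula values the stream one period before the first payment (period 15); discount that back 15 periods:
PV₀ = 28,243 × [1 − (1+r)^−96] / r × (1+r)^−15 = ¥1,054,133

¥1,054,133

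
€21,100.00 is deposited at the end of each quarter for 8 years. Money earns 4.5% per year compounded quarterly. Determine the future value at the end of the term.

This is an ordinary annuity: 32 deposits of €21,100.00 at the end of each quarter.
Periodic rate r = 0.045/4 per quarter; n is counted in quarters.
FV = PMT × [((1+r)^n − 1)/r] = 21,100 × [(1+r)^32 − 1] / r = €807,335.52

€807,335.52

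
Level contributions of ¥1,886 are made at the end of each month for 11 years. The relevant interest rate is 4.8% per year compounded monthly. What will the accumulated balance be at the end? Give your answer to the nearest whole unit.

¥327,105

This is an ordinary annuity: 132 deposits of ¥1,886 at the end of each month.
Periodic rate r = 0.048/12 per month; n is counted in months.
FV = PMT × [((1+r)^n − 1)/r] = 1,886 × [(1+r)^132 − 1] / r = ¥327,105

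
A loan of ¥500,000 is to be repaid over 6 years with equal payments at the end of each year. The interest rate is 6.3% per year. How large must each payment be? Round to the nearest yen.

¥102,642

Level ordinary annuity; solve PV = PMT × [(1 − (1+r)^−n)/r] for PMT.
Periodic rate r = 0.063 per year.
With n = 6: PMT = 500,000 / ([(1 − (1+r)^−n)/r]) = ¥102,642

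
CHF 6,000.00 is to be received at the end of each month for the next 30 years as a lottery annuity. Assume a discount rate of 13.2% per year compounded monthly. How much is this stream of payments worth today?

This is an ordinary annuity: 360 payments of CHF 6,000.00 at the end of each month.
Periodic rate r = 0.132/12 per month; n is counted in months.
PV = PMT × [(1 − (1+r)^−n)/r] = 6,000 × [1 − (1+r)^−360] / r = CHF 534,829.21

CHF 534,829.21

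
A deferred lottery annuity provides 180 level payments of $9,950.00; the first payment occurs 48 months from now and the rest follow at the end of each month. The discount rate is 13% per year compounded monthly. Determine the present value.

$473,925.79

Ordinary annuity of 180 payments, first payment at period 48.
Periodic rate r = 0.13/12 per month; n is counted in months.
The ordinary-annuity PV formula values the stream one period before the first payment (period 47); discount that back 47 periods:
PV₀ = 9,950 × [1 − (1+r)^−180] / r × (1+r)^−47 = $473,925.79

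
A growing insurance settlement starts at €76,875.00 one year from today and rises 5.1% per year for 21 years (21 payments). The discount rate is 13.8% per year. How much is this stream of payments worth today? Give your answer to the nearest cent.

Periodic rate r = 0.138 per year.
Growing ordinary annuity: PV = PMT₁ × [1 − ((1+g)/(1+r))^n] / (r − g) = 76,875 × [1 − ((1+0.051)/(1+r))^21] / (r − 0.051) = €717,304.16.

€717,304.16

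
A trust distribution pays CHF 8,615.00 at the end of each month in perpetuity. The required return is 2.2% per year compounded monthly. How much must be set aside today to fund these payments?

CHF 4,699,090.91

Periodic rate r = 0.022/12 per month.
Level perpetuity: PV = PMT / r = 8,615 / (0.022/12) = CHF 4,699,090.91.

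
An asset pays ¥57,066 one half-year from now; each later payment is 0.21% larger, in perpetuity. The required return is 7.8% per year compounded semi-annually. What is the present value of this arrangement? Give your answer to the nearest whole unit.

Periodic rate r = 0.078/2 per half-year.
Growing perpetuity (Gordon): PV = PMT₁ / (r − g) = 57,066 / (r − 0.0021) = ¥1,546,504.

¥1,546,504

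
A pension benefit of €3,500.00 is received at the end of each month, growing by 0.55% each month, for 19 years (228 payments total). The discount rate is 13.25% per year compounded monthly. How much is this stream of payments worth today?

€451,195.60

Periodic rate r = 0.1325/12 per month; n is counted in months.
Growing ordinary annuity: PV = PMT₁ × [1 − ((1+g)/(1+r))^n] / (r − g) = 3,500 × [1 − ((1+0.0055)/(1+r))^228] / (r − 0.0055) = €451,195.60.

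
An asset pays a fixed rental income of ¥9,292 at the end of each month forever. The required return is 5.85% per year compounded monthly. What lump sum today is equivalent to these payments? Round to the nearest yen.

Periodic rate r = 0.0585/12 per month.
Level perpetuity: PV = PMT / r = 9,292 / (0.0585/12) = ¥1,906,051.

¥1,906,051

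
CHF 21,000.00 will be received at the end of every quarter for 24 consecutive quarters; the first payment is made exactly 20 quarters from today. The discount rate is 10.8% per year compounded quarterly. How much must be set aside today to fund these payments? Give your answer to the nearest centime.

Ordinary annuity of 24 payments, first payment at period 20.
Periodic rate r = 0.108/4 per quarter; n is counted in quarters.
The ordinary-annuity PV formula values the stream one period before the first payment (period 19); discount that back 19 periods:
PV₀ = 21,000 × [1 − (1+r)^−24] / r × (1+r)^−19 = CHF 221,473.56

CHF 221,473.56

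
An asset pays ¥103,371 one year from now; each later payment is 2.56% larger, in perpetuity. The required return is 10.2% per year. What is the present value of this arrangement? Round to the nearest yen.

¥1,353,024

Periodic rate r = 0.102 per year.
Growing perpetuity (Gordon): PV = PMT₁ / (r − g) = 103,371 / (r − 0.0256) = ¥1,353,024.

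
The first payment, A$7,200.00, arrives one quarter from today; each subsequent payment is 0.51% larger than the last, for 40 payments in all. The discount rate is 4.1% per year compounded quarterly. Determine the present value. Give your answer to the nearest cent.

Periodic rate r = 0.041/4 per quarter; n is counted in quarters.
Growing ordinary annuity: PV = PMT₁ × [1 − ((1+g)/(1+r))^n] / (r − g) = 7,200 × [1 − ((1+0.0051)/(1+r))^40] / (r − 0.0051) = A$258,486.11.

A$258,486.11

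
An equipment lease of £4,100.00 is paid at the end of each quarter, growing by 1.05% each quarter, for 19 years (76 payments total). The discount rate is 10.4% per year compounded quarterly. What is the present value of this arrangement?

Periodic rate r = 0.104/4 per quarter; n is counted in quarters.
Growing ordinary annuity: PV = PMT₁ × [1 − ((1+g)/(1+r))^n] / (r − g) = 4,100 × [1 − ((1+0.0105)/(1+r))^76] / (r − 0.0105) = £181,337.28.

£181,337.28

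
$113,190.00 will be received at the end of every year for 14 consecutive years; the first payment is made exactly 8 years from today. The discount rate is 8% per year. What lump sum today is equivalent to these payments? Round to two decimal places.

Ordinary annuity of 14 payments, first payment at period 8.
Periodic rate r = 0.08 per year.
The ordinary-annuity PV formula values the stream one period before the first payment (period 7); discount that back 7 periods:
PV₀ = 113,190 × [1 − (1+r)^−14] / r × (1+r)^−7 = $544,492.92

$544,492.92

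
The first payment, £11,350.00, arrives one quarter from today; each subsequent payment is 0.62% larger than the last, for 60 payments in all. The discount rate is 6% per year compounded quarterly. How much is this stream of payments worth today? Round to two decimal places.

£524,864.32

Periodic rate r = 0.06/4 per quarter; n is counted in quarters.
Growing ordinary annuity: PV = PMT₁ × [1 − ((1+g)/(1+r))^n] / (r − g) = 11,350 × [1 − ((1+0.0062)/(1+r))^60] / (r − 0.0062) = £524,864.32.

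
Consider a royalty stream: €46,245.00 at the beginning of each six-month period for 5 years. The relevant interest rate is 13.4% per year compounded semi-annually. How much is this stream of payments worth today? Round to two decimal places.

€351,425.02

This is an annuity due: 10 payments of €46,245.00 at the beginning of each six-month period.
Periodic rate r = 0.134/2 per half-year; n is counted in half-years.
PV = PMT × [(1 − (1+r)^−n)/r] × (1+r) = 46,245 × [1 − (1+r)^−10] / r × (1+r) = €351,425.02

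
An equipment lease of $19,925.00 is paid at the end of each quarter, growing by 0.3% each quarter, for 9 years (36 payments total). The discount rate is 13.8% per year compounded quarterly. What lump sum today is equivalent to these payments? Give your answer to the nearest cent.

Periodic rate r = 0.138/4 per quarter; n is counted in quarters.
Growing ordinary annuity: PV = PMT₁ × [1 − ((1+g)/(1+r))^n] / (r − g) = 19,925 × [1 − ((1+0.003)/(1+r))^36] / (r − 0.003) = $424,750.21.

$424,750.21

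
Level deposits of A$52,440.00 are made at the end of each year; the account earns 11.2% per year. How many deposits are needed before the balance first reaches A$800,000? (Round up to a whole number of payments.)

10 payments

Periodic rate r = 0.112 per year.
Ordinary annuity FV: 800,000 = 52,440 × [((1+r)^n − 1)/r].
(1+r)^n = 1 + 800,000 × r / 52,440, so n = ln(1 + 800,000·r/52,440) / ln(1+r) = 9.39.
Round up to a whole number of payments: n = 10.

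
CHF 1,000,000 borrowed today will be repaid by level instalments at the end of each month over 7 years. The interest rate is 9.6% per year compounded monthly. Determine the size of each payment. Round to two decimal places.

CHF 16,395.24

Level ordinary annuity; solve PV = PMT × [(1 − (1+r)^−n)/r] for PMT.
Periodic rate r = 0.096/12 per month; n is counted in months.
With n = 84: PMT = 1,000,000 / ([(1 − (1+r)^−n)/r]) = CHF 16,395.24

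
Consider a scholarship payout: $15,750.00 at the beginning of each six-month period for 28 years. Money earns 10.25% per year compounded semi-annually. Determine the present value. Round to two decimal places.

$303,399.25

This is an annuity due: 56 payments of $15,750.00 at the beginning of each six-month period.
Periodic rate r = 0.1025/2 per half-year; n is counted in half-years.
PV = PMT × [(1 − (1+r)^−n)/r] × (1+r) = 15,750 × [1 − (1+r)^−56] / r × (1+r) = $303,399.25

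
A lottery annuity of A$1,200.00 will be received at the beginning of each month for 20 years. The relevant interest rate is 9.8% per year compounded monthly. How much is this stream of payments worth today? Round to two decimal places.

A$127,105.42

This is an annuity due: 240 payments of A$1,200.00 at the beginning of each month.
Periodic rate r = 0.098/12 per month; n is counted in months.
PV = PMT × [(1 − (1+r)^−n)/r] × (1+r) = 1,200 × [1 − (1+r)^−240] / r × (1+r) = A$127,105.42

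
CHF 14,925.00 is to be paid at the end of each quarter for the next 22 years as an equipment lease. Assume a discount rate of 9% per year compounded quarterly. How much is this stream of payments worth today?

CHF 569,715.21

This is an ordinary annuity: 88 payments of CHF 14,925.00 at the end of each quarter.
Periodic rate r = 0.09/4 per quarter; n is counted in quarters.
PV = PMT × [(1 − (1+r)^−n)/r] = 14,925 × [1 − (1+r)^−88] / r = CHF 569,715.21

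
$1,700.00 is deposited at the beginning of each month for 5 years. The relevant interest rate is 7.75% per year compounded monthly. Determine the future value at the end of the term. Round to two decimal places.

This is an annuity due: 60 deposits of $1,700.00 at the beginning of each month.
Periodic rate r = 0.0775/12 per month; n is counted in months.
FV = PMT × [((1+r)^n − 1)/r] × (1+r) = 1,700 × [(1+r)^60 − 1] / r × (1+r) = $124,901.51

$124,901.51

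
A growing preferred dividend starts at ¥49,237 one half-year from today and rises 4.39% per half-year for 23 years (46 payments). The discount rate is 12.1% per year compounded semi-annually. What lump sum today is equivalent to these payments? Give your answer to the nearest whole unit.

¥1,530,589

Periodic rate r = 0.121/2 per half-year; n is counted in half-years.
Growing ordinary annuity: PV = PMT₁ × [1 − ((1+g)/(1+r))^n] / (r − g) = 49,237 × [1 − ((1+0.0439)/(1+r))^46] / (r − 0.0439) = ¥1,530,589.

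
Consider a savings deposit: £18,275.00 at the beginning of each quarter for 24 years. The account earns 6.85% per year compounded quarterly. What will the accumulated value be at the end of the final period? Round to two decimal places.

£4,454,915.56

This is an annuity due: 96 deposits of £18,275.00 at the beginning of each quarter.
Periodic rate r = 0.0685/4 per quarter; n is counted in quarters.
FV = PMT × [((1+r)^n − 1)/r] × (1+r) = 18,275 × [(1+r)^96 − 1] / r × (1+r) = £4,454,915.56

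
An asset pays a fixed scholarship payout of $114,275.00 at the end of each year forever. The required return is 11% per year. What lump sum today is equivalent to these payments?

Periodic rate r = 0.11 per year.
Level perpetuity: PV = PMT / r = 114,275 / (0.11) = $1,038,863.64.

$1,038,863.64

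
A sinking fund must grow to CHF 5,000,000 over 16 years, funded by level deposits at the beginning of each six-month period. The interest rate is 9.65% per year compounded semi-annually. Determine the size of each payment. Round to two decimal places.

Level annuity due; solve FV = PMT × [((1+r)^n − 1)/r] × (1+r) for PMT.
Periodic rate r = 0.0965/2 per half-year; n is counted in half-years.
With n = 32: PMT = 5,000,000 / ([((1+r)^n − 1)/r] × (1+r)) = CHF 65,433.02

CHF 65,433.02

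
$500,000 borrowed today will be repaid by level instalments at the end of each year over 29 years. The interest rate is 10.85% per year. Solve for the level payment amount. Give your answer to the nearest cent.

Level ordinary annuity; solve PV = PMT × [(1 − (1+r)^−n)/r] for PMT.
Periodic rate r = 0.1085 per year.
With n = 29: PMT = 500,000 / ([(1 − (1+r)^−n)/r]) = $57,130.95

$57,130.95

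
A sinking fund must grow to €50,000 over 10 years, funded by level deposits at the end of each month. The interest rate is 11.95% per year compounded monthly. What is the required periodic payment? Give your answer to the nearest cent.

Level ordinary annuity; solve FV = PMT × [((1+r)^n − 1)/r] for PMT.
Periodic rate r = 0.1195/12 per month; n is counted in months.
With n = 120: PMT = 50,000 / ([((1+r)^n − 1)/r]) = €217.99

€217.99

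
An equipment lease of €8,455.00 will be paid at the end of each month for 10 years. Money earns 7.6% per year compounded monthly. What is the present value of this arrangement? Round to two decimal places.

€709,167.27

This is an ordinary annuity: 120 payments of €8,455.00 at the end of each month.
Periodic rate r = 0.076/12 per month; n is counted in months.
PV = PMT × [(1 − (1+r)^−n)/r] = 8,455 × [1 − (1+r)^−120] / r = €709,167.27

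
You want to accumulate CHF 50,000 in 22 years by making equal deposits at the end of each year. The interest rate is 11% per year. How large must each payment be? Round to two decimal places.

Level ordinary annuity; solve FV = PMT × [((1+r)^n − 1)/r] for PMT.
Periodic rate r = 0.11 per year.
With n = 22: PMT = 50,000 / ([((1+r)^n − 1)/r]) = CHF 615.66

CHF 615.66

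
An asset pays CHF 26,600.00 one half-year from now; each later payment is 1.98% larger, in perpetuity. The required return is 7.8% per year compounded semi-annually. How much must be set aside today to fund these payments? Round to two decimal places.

CHF 1,385,416.67

Periodic rate r = 0.078/2 per half-year.
Growing perpetuity (Gordon): PV = PMT₁ / (r − g) = 26,600 / (r − 0.0198) = CHF 1,385,416.67.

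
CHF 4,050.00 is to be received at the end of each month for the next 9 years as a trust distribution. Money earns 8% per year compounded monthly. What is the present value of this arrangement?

CHF 311,090.61

This is an ordinary annuity: 108 payments of CHF 4,050.00 at the end of each month.
Periodic rate r = 0.08/12 per month; n is counted in months.
PV = PMT × [(1 − (1+r)^−n)/r] = 4,050 × [1 − (1+r)^−108] / r = CHF 311,090.61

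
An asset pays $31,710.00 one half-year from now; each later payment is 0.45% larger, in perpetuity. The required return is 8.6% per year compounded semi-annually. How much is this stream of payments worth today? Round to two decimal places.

$823,636.36

Periodic rate r = 0.086/2 per half-year.
Growing perpetuity (Gordon): PV = PMT₁ / (r − g) = 31,710 / (r − 0.0045) = $823,636.36.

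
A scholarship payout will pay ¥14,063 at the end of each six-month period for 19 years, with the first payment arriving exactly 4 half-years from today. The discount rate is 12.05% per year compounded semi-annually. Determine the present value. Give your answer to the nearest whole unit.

Ordinary annuity of 38 payments, first payment at period 4.
Periodic rate r = 0.1205/2 per half-year; n is counted in half-years.
The ordinary-annuity PV formula values the stream one period before the first payment (period 3); discount that back 3 periods:
PV₀ = 14,063 × [1 − (1+r)^−38] / r × (1+r)^−3 = ¥174,635

¥174,635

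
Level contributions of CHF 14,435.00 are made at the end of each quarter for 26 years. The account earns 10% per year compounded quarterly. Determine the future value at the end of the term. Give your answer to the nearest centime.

This is an ordinary annuity: 104 deposits of CHF 14,435.00 at the end of each quarter.
Periodic rate r = 0.1/4 per quarter; n is counted in quarters.
FV = PMT × [((1+r)^n − 1)/r] = 14,435 × [(1+r)^104 − 1] / r = CHF 6,951,972.44

CHF 6,951,972.44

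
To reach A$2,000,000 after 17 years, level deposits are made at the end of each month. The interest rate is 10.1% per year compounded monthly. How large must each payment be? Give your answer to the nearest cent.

A$3,717.66

Level ordinary annuity; solve FV = PMT × [((1+r)^n − 1)/r] for PMT.
Periodic rate r = 0.101/12 per month; n is counted in months.
With n = 204: PMT = 2,000,000 / ([((1+r)^n − 1)/r]) = A$3,717.66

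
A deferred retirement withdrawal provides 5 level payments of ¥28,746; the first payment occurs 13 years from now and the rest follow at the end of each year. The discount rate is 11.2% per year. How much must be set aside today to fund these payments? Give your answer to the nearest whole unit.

¥29,570

Ordinary annuity of 5 payments, first payment at period 13.
Periodic rate r = 0.112 per year.
The ordinary-annuity PV formula values the stream one period before the first payment (period 12); discount that back 12 periods:
PV₀ = 28,746 × [1 − (1+r)^−5] / r × (1+r)^−12 = ¥29,570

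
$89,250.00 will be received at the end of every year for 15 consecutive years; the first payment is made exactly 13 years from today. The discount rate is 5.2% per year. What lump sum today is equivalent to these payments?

$497,451.98

Ordinary annuity of 15 payments, first payment at period 13.
Periodic rate r = 0.052 per year.
The ordinary-annuity PV formula values the stream one period before the first payment (period 12); discount that back 12 periods:
PV₀ = 89,250 × [1 − (1+r)^−15] / r × (1+r)^−12 = $497,451.98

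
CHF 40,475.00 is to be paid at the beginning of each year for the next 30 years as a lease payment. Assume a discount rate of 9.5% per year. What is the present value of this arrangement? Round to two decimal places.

This is an annuity due: 30 payments of CHF 40,475.00 at the beginning of each year.
Periodic rate r = 0.095 per year.
PV = PMT × [(1 − (1+r)^−n)/r] × (1+r) = 40,475 × [1 − (1+r)^−30] / r × (1+r) = CHF 435,875.99

CHF 435,875.99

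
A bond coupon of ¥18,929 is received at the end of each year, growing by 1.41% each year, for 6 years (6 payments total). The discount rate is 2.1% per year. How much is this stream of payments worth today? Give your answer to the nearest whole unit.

¥109,375

Periodic rate r = 0.021 per year.
Growing ordinary annuity: PV = PMT₁ × [1 − ((1+g)/(1+r))^n] / (r − g) = 18,929 × [1 − ((1+0.0141)/(1+r))^6] / (r − 0.0141) = ¥109,375.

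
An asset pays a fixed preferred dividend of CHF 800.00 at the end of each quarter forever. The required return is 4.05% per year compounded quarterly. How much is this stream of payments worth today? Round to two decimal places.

CHF 79,012.35

Periodic rate r = 0.0405/4 per quarter.
Level perpetuity: PV = PMT / r = 800 / (0.0405/4) = CHF 79,012.35.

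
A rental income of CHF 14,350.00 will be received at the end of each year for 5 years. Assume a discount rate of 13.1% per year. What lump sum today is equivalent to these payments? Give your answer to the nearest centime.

CHF 50,349.36

This is an ordinary annuity: 5 payments of CHF 14,350.00 at the end of each year.
Periodic rate r = 0.131 per year.
PV = PMT × [(1 − (1+r)^−n)/r] = 14,350 × [1 − (1+r)^−5] / r = CHF 50,349.36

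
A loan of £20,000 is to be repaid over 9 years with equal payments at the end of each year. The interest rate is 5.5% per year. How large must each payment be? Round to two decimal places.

Level ordinary annuity; solve PV = PMT × [(1 − (1+r)^−n)/r] for PMT.
Periodic rate r = 0.055 per year.
With n = 9: PMT = 20,000 / ([(1 − (1+r)^−n)/r]) = £2,876.79

£2,876.79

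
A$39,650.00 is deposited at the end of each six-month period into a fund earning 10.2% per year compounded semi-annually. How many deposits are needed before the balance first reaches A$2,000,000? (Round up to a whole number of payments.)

26 payments

Periodic rate r = 0.102/2 per half-year; n is counted in half-years.
Ordinary annuity FV: 2,000,000 = 39,650 × [((1+r)^n − 1)/r].
(1+r)^n = 1 + 2,000,000 × r / 39,650, so n = ln(1 + 2,000,000·r/39,650) / ln(1+r) = 25.60.
Round up to a whole number of payments: n = 26.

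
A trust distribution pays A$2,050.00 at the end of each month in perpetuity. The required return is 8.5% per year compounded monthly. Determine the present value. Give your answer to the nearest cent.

A$289,411.76

Periodic rate r = 0.085/12 per month.
Level perpetuity: PV = PMT / r = 2,050 / (0.085/12) = A$289,411.76.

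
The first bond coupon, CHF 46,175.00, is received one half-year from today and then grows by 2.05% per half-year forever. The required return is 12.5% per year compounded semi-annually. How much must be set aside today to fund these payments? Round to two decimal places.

CHF 1,099,404.76

Periodic rate r = 0.125/2 per half-year.
Growing perpetuity (Gordon): PV = PMT₁ / (r − g) = 46,175 / (r − 0.0205) = CHF 1,099,404.76.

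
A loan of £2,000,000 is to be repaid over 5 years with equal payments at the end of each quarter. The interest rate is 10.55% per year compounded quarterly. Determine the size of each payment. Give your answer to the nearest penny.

£129,966.50

Level ordinary annuity; solve PV = PMT × [(1 − (1+r)^−n)/r] for PMT.
Periodic rate r = 0.1055/4 per quarter; n is counted in quarters.
With n = 20: PMT = 2,000,000 / ([(1 − (1+r)^−n)/r]) = £129,966.50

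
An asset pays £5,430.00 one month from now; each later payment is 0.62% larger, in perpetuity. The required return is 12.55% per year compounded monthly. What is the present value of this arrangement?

Periodic rate r = 0.1255/12 per month.
Growing perpetuity (Gordon): PV = PMT₁ / (r − g) = 5,430 / (r − 0.0062) = £1,275,146.77.

£1,275,146.77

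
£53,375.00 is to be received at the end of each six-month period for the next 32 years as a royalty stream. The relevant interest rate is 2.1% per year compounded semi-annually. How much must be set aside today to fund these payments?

£2,478,234.25

This is an ordinary annuity: 64 payments of £53,375.00 at the end of each six-month period.
Periodic rate r = 0.021/2 per half-year; n is counted in half-years.
PV = PMT × [(1 − (1+r)^−n)/r] = 53,375 × [1 − (1+r)^−64] / r = £2,478,234.25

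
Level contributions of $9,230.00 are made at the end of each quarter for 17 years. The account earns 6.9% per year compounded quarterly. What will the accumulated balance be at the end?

This is an ordinary annuity: 68 deposits of $9,230.00 at the end of each quarter.
Periodic rate r = 0.069/4 per quarter; n is counted in quarters.
FV = PMT × [((1+r)^n − 1)/r] = 9,230 × [(1+r)^68 − 1] / r = $1,176,897.34

$1,176,897.34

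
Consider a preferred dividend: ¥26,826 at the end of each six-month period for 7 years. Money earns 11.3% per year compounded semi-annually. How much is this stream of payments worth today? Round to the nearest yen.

¥254,841

This is an ordinary annuity: 14 payments of ¥26,826 at the end of each six-month period.
Periodic rate r = 0.113/2 per half-year; n is counted in half-years.
PV = PMT × [(1 − (1+r)^−n)/r] = 26,826 × [1 − (1+r)^−14] / r = ¥254,841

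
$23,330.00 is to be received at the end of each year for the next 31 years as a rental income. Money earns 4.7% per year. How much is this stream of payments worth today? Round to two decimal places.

$376,854.95

This is an ordinary annuity: 31 payments of $23,330.00 at the end of each year.
Periodic rate r = 0.047 per year.
PV = PMT × [(1 − (1+r)^−n)/r] = 23,330 × [1 − (1+r)^−31] / r = $376,854.95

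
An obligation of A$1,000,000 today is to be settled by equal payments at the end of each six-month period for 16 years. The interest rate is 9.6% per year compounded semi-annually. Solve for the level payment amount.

Level ordinary annuity; solve PV = PMT × [(1 − (1+r)^−n)/r] for PMT.
Periodic rate r = 0.096/2 per half-year; n is counted in half-years.
With n = 32: PMT = 1,000,000 / ([(1 − (1+r)^−n)/r]) = A$61,781.54

A$61,781.54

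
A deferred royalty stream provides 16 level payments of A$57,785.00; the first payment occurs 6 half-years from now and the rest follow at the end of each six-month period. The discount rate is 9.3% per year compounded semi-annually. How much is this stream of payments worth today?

A$511,618.33

Ordinary annuity of 16 payments, first payment at period 6.
Periodic rate r = 0.093/2 per half-year; n is counted in half-years.
The ordinary-annuity PV formula values the stream one period before the first payment (period 5); discount that back 5 periods:
PV₀ = 57,785 × [1 − (1+r)^−16] / r × (1+r)^−5 = A$511,618.33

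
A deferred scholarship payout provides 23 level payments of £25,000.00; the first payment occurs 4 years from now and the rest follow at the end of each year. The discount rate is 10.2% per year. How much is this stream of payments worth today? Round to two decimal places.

Ordinary annuity of 23 payments, first payment at period 4.
Periodic rate r = 0.102 per year.
The ordinary-annuity PV formula values the stream one period before the first payment (period 3); discount that back 3 periods:
PV₀ = 25,000 × [1 − (1+r)^−23] / r × (1+r)^−3 = £163,528.64

£163,528.64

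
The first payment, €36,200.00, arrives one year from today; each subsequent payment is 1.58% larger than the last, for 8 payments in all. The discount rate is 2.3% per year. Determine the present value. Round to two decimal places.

Periodic rate r = 0.023 per year.
Growing ordinary annuity: PV = PMT₁ × [1 − ((1+g)/(1+r))^n] / (r − g) = 36,200 × [1 − ((1+0.0158)/(1+r))^8] / (r − 0.0158) = €276,212.80.

€276,212.80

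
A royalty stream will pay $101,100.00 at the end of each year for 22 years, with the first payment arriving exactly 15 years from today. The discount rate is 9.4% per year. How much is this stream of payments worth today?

$263,395.82

Ordinary annuity of 22 payments, first payment at period 15.
Periodic rate r = 0.094 per year.
The ordinary-annuity PV formula values the stream one period before the first payment (period 14); discount that back 14 periods:
PV₀ = 101,100 × [1 − (1+r)^−22] / r × (1+r)^−14 = $263,395.82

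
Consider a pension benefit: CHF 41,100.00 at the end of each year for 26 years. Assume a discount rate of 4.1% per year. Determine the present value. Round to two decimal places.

This is an ordinary annuity: 26 payments of CHF 41,100.00 at the end of each year.
Periodic rate r = 0.041 per year.
PV = PMT × [(1 − (1+r)^−n)/r] = 41,100 × [1 − (1+r)^−26] / r = CHF 649,793.00

CHF 649,793.00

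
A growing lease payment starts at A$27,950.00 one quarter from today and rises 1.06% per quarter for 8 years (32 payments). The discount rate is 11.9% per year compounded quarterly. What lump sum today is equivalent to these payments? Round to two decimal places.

A$659,082.59

Periodic rate r = 0.119/4 per quarter; n is counted in quarters.
Growing ordinary annuity: PV = PMT₁ × [1 − ((1+g)/(1+r))^n] / (r − g) = 27,950 × [1 − ((1+0.0106)/(1+r))^32] / (r − 0.0106) = A$659,082.59.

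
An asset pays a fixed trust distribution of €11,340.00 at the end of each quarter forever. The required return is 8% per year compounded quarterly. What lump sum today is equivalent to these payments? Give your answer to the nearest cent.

€567,000.00

Periodic rate r = 0.08/4 per quarter.
Level perpetuity: PV = PMT / r = 11,340 / (0.08/4) = €567,000.00.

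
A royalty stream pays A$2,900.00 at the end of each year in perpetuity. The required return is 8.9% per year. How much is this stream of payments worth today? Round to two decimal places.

A$32,584.27

Periodic rate r = 0.089 per year.
Level perpetuity: PV = PMT / r = 2,900 / (0.089) = A$32,584.27.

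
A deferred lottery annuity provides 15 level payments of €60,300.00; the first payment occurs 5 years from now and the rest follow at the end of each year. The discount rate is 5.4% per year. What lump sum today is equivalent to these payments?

Ordinary annuity of 15 payments, first payment at period 5.
Periodic rate r = 0.054 per year.
The ordinary-annuity PV formula values the stream one period before the first payment (period 4); discount that back 4 periods:
PV₀ = 60,300 × [1 − (1+r)^−15] / r × (1+r)^−4 = €493,713.51

€493,713.51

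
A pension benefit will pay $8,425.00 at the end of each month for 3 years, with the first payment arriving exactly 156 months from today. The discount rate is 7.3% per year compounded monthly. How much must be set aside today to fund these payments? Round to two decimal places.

$106,106.73

Ordinary annuity of 36 payments, first payment at period 156.
Periodic rate r = 0.073/12 per month; n is counted in months.
The ordinary-annuity PV formula values the stream one period before the first payment (period 155); discount that back 155 periods:
PV₀ = 8,425 × [1 − (1+r)^−36] / r × (1+r)^−155 = $106,106.73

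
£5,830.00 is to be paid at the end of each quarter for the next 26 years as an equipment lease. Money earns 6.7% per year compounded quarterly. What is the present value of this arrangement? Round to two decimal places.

£286,204.12

This is an ordinary annuity: 104 payments of £5,830.00 at the end of each quarter.
Periodic rate r = 0.067/4 per quarter; n is counted in quarters.
PV = PMT × [(1 − (1+r)^−n)/r] = 5,830 × [1 − (1+r)^−104] / r = £286,204.12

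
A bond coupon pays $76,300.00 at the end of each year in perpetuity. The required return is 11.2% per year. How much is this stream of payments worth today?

Periodic rate r = 0.112 per year.
Level perpetuity: PV = PMT / r = 76,300 / (0.112) = $681,250.00.

$681,250.00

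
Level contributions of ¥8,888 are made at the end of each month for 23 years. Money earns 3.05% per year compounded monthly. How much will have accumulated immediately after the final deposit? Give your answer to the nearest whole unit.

¥3,549,307

This is an ordinary annuity: 276 deposits of ¥8,888 at the end of each month.
Periodic rate r = 0.0305/12 per month; n is counted in months.
FV = PMT × [((1+r)^n − 1)/r] = 8,888 × [(1+r)^276 − 1] / r = ¥3,549,307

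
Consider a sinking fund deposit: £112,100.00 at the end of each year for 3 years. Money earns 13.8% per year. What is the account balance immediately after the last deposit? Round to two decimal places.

This is an ordinary annuity: 3 deposits of £112,100.00 at the end of each year.
Periodic rate r = 0.138 per year.
FV = PMT × [((1+r)^n − 1)/r] = 112,100 × [(1+r)^3 − 1] / r = £384,844.23

£384,844.23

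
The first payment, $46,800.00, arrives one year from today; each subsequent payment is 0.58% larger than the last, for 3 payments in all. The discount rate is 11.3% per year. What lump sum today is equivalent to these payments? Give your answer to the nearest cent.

Periodic rate r = 0.113 per year.
Growing ordinary annuity: PV = PMT₁ × [1 − ((1+g)/(1+r))^n] / (r − g) = 46,800 × [1 − ((1+0.0058)/(1+r))^3] / (r − 0.0058) = $114,385.76.

$114,385.76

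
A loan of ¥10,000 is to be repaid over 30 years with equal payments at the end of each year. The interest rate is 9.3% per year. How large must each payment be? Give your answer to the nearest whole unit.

¥999

Level ordinary annuity; solve PV = PMT × [(1 − (1+r)^−n)/r] for PMT.
Periodic rate r = 0.093 per year.
With n = 30: PMT = 10,000 / ([(1 − (1+r)^−n)/r]) = ¥999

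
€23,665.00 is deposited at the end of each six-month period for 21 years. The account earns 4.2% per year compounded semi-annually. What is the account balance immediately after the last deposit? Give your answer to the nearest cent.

€1,570,638.27

This is an ordinary annuity: 42 deposits of €23,665.00 at the end of each six-month period.
Periodic rate r = 0.042/2 per half-year; n is counted in half-years.
FV = PMT × [((1+r)^n − 1)/r] = 23,665 × [(1+r)^42 − 1] / r = €1,570,638.27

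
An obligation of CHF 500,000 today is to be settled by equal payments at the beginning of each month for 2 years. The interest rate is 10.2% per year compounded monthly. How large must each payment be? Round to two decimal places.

Level annuity due; solve PV = PMT × [(1 − (1+r)^−n)/r] × (1+r) for PMT.
Periodic rate r = 0.102/12 per month; n is counted in months.
With n = 24: PMT = 500,000 / ([(1 − (1+r)^−n)/r] × (1+r)) = CHF 22,923.79

CHF 22,923.79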